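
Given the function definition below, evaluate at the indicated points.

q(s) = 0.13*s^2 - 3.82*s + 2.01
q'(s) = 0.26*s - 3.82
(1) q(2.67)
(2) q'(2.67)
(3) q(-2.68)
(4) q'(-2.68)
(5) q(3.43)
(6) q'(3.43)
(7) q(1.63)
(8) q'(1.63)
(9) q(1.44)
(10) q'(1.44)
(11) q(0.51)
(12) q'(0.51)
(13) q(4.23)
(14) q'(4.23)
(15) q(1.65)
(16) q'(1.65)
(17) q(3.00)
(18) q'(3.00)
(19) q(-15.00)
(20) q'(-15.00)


(1) = -7.26
(2) = -3.13
(3) = 13.18
(4) = -4.52
(5) = -9.56
(6) = -2.93
(7) = -3.87
(8) = -3.40
(9) = -3.22
(10) = -3.45
(11) = 0.10
(12) = -3.69
(13) = -11.82
(14) = -2.72
(15) = -3.94
(16) = -3.39
(17) = -8.28
(18) = -3.04
(19) = 88.56
(20) = -7.72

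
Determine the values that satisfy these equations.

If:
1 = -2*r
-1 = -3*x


Then:
r = -1/2
x = 1/3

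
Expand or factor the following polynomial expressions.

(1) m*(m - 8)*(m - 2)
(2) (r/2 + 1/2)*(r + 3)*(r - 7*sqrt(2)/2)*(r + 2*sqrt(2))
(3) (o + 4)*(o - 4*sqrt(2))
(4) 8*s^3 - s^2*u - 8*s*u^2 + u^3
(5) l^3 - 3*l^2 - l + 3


(1) = m^3 - 10*m^2 + 16*m
(2) = r^4/2 - 3*sqrt(2)*r^3/4 + 2*r^3 - 11*r^2/2 - 3*sqrt(2)*r^2 - 28*r - 9*sqrt(2)*r/4 - 21
(3) = o^2 - 4*sqrt(2)*o + 4*o - 16*sqrt(2)
(4) = (-8*s + u)*(-s + u)*(s + u)
(5) = (l - 3)*(l - 1)*(l + 1)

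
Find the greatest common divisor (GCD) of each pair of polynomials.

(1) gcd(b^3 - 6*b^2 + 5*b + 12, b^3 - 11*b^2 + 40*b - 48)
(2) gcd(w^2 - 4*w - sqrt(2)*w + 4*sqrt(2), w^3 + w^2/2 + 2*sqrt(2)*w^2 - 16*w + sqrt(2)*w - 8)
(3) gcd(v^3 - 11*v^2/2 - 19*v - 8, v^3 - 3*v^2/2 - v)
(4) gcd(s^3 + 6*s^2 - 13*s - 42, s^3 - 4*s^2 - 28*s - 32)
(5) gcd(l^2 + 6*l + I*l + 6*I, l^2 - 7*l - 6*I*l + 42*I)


(1) = gcd((b - 4)*(b - 3)*(b + 1), (b - 4)^2*(b - 3)) = b^2 - 7*b + 12
(2) = gcd((w - 4)*(w - sqrt(2)), (w + 1/2)*(w - 2*sqrt(2))*(w + 4*sqrt(2))) = 1
(3) = v + 1/2
(4) = gcd((s - 3)*(s + 2)*(s + 7), (s - 8)*(s + 2)^2) = s + 2
(5) = 1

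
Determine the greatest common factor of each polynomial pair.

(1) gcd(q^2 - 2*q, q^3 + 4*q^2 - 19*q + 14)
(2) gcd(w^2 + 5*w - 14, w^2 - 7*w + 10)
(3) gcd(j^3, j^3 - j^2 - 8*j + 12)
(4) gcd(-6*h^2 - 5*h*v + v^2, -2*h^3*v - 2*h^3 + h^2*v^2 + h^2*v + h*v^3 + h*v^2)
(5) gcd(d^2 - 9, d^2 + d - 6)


(1) = gcd(q*(q - 2), (q - 2)*(q - 1)*(q + 7)) = q - 2
(2) = w - 2
(3) = 1
(4) = 1
(5) = gcd((d - 3)*(d + 3), (d - 2)*(d + 3)) = d + 3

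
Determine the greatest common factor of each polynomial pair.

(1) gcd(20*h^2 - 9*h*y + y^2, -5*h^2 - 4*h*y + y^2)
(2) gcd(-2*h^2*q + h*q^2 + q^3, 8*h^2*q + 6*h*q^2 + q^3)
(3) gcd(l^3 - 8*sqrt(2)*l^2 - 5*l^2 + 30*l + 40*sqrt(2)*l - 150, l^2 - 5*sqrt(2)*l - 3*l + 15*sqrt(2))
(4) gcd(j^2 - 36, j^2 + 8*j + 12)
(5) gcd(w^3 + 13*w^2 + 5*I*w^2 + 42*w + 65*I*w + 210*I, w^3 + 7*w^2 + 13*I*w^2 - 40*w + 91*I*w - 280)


(1) = -5*h + y
(2) = gcd(q*(-h + q)*(2*h + q), q*(2*h + q)*(4*h + q)) = 2*h*q + q^2
(3) = gcd((l - 5)*(l - 5*sqrt(2))*(l - 3*sqrt(2)), (l - 3)*(l - 5*sqrt(2))) = l - 5*sqrt(2)
(4) = j + 6
(5) = w^2 + w*(7 + 5*I) + 35*I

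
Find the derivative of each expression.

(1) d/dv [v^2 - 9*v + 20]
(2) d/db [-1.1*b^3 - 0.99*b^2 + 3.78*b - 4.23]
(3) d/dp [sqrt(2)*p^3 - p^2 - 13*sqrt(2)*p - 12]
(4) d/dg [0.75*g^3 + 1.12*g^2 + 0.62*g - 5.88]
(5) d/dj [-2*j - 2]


(1) = 2*v - 9
(2) = -3.3*b^2 - 1.98*b + 3.78
(3) = 3*sqrt(2)*p^2 - 2*p - 13*sqrt(2)
(4) = 2.25*g^2 + 2.24*g + 0.62
(5) = -2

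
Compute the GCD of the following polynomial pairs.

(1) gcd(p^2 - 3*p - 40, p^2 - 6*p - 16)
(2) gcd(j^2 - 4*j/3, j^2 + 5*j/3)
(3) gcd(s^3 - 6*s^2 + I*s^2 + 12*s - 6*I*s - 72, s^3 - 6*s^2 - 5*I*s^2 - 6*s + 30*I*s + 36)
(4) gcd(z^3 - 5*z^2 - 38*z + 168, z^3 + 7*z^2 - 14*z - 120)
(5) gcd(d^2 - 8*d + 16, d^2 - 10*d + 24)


(1) = p - 8
(2) = j
(3) = gcd((s - 6)*(s - 3*I)*(s + 4*I), (s - 6)*(s - 3*I)*(s - 2*I)) = s^2 + s*(-6 - 3*I) + 18*I
(4) = z^2 + 2*z - 24
(5) = gcd((d - 4)^2, (d - 6)*(d - 4)) = d - 4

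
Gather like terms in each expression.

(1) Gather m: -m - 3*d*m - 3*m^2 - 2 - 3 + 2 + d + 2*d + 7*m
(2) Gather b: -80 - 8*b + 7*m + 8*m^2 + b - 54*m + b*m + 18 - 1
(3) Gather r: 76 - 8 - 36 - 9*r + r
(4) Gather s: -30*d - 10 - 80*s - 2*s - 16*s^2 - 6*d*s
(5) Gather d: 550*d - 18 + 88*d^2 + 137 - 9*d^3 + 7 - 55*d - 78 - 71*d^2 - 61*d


(1) = 3*d - 3*m^2 + m*(6 - 3*d) - 3
(2) = b*(m - 7) + 8*m^2 - 47*m - 63
(3) = 32 - 8*r
(4) = -30*d - 16*s^2 + s*(-6*d - 82) - 10
(5) = -9*d^3 + 17*d^2 + 434*d + 48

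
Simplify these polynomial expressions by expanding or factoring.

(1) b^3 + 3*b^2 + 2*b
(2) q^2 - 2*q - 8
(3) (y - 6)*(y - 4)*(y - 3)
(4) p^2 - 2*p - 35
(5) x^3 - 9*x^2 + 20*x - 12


(1) = b*(b + 1)*(b + 2)
(2) = (q - 4)*(q + 2)
(3) = y^3 - 13*y^2 + 54*y - 72
(4) = (p - 7)*(p + 5)
(5) = (x - 6)*(x - 2)*(x - 1)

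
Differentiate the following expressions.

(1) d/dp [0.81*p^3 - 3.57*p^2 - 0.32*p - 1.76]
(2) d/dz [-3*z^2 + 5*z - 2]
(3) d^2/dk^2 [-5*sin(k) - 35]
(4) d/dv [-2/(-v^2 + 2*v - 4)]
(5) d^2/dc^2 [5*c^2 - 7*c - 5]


(1) = 2.43*p^2 - 7.14*p - 0.32
(2) = 5 - 6*z
(3) = 5*sin(k)
(4) = 4*(1 - v)/(v^2 - 2*v + 4)^2
(5) = 10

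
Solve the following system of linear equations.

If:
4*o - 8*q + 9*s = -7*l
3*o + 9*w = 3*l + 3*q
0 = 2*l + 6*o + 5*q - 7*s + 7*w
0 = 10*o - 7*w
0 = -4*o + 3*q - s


Then:
l = 0
o = 0
q = 0
s = 0
w = 0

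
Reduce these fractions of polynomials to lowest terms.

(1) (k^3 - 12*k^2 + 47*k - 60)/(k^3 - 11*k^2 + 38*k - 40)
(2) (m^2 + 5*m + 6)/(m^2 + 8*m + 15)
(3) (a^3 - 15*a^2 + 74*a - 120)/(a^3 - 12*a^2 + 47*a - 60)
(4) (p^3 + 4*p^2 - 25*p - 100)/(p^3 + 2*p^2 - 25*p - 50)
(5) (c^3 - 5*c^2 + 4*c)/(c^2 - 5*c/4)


(1) = (k - 3)/(k - 2)
(2) = (m + 2)/(m + 5)
(3) = (a - 6)/(a - 3)
(4) = (p + 4)/(p + 2)
(5) = (4*c^2 - 20*c + 16)/(4*c - 5)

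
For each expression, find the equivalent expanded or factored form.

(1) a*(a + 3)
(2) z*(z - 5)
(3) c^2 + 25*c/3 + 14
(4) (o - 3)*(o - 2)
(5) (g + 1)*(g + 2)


(1) = a^2 + 3*a
(2) = z^2 - 5*z
(3) = (c + 7/3)*(c + 6)
(4) = o^2 - 5*o + 6
(5) = g^2 + 3*g + 2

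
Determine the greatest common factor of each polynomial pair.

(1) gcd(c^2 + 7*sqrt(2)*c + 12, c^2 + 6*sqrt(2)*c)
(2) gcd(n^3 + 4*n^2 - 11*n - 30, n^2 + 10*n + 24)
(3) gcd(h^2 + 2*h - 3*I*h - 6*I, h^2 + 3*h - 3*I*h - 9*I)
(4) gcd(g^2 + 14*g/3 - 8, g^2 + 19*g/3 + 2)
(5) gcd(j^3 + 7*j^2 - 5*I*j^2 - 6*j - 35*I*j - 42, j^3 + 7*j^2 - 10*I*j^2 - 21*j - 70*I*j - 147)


(1) = c + 6*sqrt(2)
(2) = 1
(3) = gcd((h + 2)*(h - 3*I), (h + 3)*(h - 3*I)) = h - 3*I
(4) = g + 6
(5) = j^2 + j*(7 - 3*I) - 21*I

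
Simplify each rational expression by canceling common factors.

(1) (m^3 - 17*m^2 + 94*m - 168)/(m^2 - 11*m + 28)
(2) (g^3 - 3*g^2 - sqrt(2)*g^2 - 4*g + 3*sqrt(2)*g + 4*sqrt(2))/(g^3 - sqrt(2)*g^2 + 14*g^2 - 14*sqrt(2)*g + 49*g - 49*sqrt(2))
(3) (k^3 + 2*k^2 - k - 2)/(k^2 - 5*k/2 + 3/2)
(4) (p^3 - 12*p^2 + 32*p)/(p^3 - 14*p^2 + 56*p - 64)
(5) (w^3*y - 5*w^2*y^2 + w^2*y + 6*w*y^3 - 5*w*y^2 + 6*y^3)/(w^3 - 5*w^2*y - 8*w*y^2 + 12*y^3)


(1) = m - 6
(2) = (g^2 - 3*g - 4)/(g^2 + 14*g + 49)
(3) = (2*k^2 + 6*k + 4)/(2*k - 3)
(4) = p/(p - 2)
(5) = (w^3*y - 5*w^2*y^2 + w^2*y + 6*w*y^3 - 5*w*y^2 + 6*y^3)/(w^3 - 5*w^2*y - 8*w*y^2 + 12*y^3)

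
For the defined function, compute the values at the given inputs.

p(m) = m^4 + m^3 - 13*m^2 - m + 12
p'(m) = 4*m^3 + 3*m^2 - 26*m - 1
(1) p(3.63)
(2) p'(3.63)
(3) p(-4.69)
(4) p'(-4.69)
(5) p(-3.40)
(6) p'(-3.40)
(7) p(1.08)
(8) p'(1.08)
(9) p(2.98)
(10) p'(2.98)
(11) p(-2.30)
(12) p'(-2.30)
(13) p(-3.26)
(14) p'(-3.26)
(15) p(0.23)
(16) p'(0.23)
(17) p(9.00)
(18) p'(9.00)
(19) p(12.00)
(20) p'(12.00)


(1) = 58.53
(2) = 135.48
(3) = 111.41
(4) = -225.72
(5) = -40.55
(6) = -35.14
(7) = -1.62
(8) = -20.54
(9) = -1.10
(10) = 54.02
(11) = -38.65
(12) = 26.00
(13) = -44.60
(14) = -22.94
(15) = 11.10
(16) = -6.77
(17) = 6240.00
(18) = 2924.00
(19) = 20592.00
(20) = 7031.00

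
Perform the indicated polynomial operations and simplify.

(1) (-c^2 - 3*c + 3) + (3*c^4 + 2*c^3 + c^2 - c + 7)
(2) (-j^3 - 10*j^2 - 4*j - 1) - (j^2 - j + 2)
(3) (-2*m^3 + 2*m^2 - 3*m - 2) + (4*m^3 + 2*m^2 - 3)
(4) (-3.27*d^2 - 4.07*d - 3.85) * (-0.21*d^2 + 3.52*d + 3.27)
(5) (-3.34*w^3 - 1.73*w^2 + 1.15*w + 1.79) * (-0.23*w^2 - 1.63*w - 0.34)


(1) = 3*c^4 + 2*c^3 - 4*c + 10
(2) = -j^3 - 11*j^2 - 3*j - 3
(3) = 2*m^3 + 4*m^2 - 3*m - 5
(4) = 0.6867*d^4 - 10.6557*d^3 - 24.2108*d^2 - 26.8609*d - 12.5895
(5) = 0.7682*w^5 + 5.8421*w^4 + 3.691*w^3 - 1.698*w^2 - 3.3087*w - 0.6086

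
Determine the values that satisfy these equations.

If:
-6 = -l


Then:
l = 6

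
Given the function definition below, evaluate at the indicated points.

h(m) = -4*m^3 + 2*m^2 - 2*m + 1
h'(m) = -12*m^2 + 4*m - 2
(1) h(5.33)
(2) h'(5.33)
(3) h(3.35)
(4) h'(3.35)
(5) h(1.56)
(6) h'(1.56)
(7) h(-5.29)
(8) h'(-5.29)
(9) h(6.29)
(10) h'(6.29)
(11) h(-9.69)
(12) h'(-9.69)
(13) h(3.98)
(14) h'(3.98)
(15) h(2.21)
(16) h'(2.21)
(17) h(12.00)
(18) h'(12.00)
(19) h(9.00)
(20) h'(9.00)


(1) = -558.52
(2) = -321.59
(3) = -133.64
(4) = -123.27
(5) = -12.44
(6) = -24.96
(7) = 659.69
(8) = -358.97
(9) = -927.88
(10) = -451.61
(11) = 3847.59
(12) = -1167.51
(13) = -227.46
(14) = -176.16
(15) = -36.83
(16) = -51.77
(17) = -6647.00
(18) = -1682.00
(19) = -2771.00
(20) = -938.00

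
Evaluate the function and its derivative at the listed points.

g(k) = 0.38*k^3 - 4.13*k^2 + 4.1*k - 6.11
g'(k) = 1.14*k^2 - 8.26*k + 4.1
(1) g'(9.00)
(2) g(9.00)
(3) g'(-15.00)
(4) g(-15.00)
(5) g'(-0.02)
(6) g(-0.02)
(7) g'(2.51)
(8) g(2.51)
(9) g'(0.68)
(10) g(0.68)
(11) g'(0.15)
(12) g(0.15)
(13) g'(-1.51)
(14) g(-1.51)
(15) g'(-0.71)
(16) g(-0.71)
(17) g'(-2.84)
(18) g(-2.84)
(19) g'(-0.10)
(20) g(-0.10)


(1) = 22.10
(2) = -26.72
(3) = 384.50
(4) = -2279.36
(5) = 4.27
(6) = -6.19
(7) = -9.45
(8) = -15.83
(9) = -0.99
(10) = -5.11
(11) = 2.89
(12) = -5.59
(13) = 19.17
(14) = -23.03
(15) = 10.54
(16) = -11.24
(17) = 36.75
(18) = -59.77
(19) = 4.94
(20) = -6.56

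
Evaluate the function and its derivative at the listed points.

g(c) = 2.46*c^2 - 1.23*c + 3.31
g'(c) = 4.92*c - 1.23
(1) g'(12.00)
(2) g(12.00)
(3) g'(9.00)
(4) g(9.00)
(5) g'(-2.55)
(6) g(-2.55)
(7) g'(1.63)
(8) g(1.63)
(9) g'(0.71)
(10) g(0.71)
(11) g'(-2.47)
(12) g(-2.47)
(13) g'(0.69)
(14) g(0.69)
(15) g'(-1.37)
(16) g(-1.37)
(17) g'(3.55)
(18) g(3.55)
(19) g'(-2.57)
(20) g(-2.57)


(1) = 57.81
(2) = 342.79
(3) = 43.05
(4) = 191.50
(5) = -13.78
(6) = 22.44
(7) = 6.79
(8) = 7.84
(9) = 2.26
(10) = 3.68
(11) = -13.38
(12) = 21.36
(13) = 2.16
(14) = 3.63
(15) = -7.97
(16) = 9.61
(17) = 16.24
(18) = 29.95
(19) = -13.87
(20) = 22.72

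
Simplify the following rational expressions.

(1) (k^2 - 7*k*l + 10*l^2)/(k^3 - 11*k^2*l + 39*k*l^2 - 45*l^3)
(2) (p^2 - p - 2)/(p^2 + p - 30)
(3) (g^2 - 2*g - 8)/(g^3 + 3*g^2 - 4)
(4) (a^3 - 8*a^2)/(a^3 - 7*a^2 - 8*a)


(1) = (k - 2*l)/(k^2 - 6*k*l + 9*l^2)
(2) = (p^2 - p - 2)/(p^2 + p - 30)
(3) = (g - 4)/(g^2 + g - 2)
(4) = a/(a + 1)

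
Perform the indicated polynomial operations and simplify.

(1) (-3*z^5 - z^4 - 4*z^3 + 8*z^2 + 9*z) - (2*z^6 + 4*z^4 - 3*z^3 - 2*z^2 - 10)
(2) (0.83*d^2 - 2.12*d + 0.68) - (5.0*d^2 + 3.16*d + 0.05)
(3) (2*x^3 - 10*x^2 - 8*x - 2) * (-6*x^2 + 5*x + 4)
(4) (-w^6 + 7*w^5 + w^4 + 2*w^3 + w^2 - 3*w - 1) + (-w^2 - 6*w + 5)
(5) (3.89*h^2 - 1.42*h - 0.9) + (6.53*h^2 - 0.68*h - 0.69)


(1) = -2*z^6 - 3*z^5 - 5*z^4 - z^3 + 10*z^2 + 9*z + 10
(2) = -4.17*d^2 - 5.28*d + 0.63
(3) = -12*x^5 + 70*x^4 + 6*x^3 - 68*x^2 - 42*x - 8
(4) = -w^6 + 7*w^5 + w^4 + 2*w^3 - 9*w + 4
(5) = 10.42*h^2 - 2.1*h - 1.59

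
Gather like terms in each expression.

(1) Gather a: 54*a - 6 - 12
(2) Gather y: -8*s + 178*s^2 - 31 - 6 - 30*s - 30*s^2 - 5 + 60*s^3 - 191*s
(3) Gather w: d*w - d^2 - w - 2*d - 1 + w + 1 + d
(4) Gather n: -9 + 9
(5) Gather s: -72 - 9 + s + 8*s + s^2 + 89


(1) = 54*a - 18
(2) = 60*s^3 + 148*s^2 - 229*s - 42
(3) = -d^2 + d*w - d
(4) = 0
(5) = s^2 + 9*s + 8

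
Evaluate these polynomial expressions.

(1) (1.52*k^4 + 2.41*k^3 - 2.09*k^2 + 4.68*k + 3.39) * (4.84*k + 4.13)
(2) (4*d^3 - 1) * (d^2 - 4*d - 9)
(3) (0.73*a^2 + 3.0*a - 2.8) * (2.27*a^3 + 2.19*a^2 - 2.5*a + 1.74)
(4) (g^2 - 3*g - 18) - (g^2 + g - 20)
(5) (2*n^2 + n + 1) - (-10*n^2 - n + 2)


(1) = 7.3568*k^5 + 17.942*k^4 - 0.1623*k^3 + 14.0195*k^2 + 35.736*k + 14.0007
(2) = 4*d^5 - 16*d^4 - 36*d^3 - d^2 + 4*d + 9
(3) = 1.6571*a^5 + 8.4087*a^4 - 1.611*a^3 - 12.3618*a^2 + 12.22*a - 4.872
(4) = 2 - 4*g
(5) = 12*n^2 + 2*n - 1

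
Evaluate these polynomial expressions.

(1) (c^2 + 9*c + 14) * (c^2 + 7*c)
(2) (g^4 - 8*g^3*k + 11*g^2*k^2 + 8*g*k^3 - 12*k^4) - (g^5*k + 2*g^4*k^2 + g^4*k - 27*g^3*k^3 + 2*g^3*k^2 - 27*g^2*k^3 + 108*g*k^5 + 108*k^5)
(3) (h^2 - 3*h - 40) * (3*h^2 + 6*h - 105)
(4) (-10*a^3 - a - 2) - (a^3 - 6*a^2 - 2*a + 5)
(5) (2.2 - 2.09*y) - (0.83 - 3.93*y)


(1) = c^4 + 16*c^3 + 77*c^2 + 98*c
(2) = -g^5*k - 2*g^4*k^2 - g^4*k + g^4 + 27*g^3*k^3 - 2*g^3*k^2 - 8*g^3*k + 27*g^2*k^3 + 11*g^2*k^2 - 108*g*k^5 + 8*g*k^3 - 108*k^5 - 12*k^4
(3) = 3*h^4 - 3*h^3 - 243*h^2 + 75*h + 4200
(4) = -11*a^3 + 6*a^2 + a - 7
(5) = 1.84*y + 1.37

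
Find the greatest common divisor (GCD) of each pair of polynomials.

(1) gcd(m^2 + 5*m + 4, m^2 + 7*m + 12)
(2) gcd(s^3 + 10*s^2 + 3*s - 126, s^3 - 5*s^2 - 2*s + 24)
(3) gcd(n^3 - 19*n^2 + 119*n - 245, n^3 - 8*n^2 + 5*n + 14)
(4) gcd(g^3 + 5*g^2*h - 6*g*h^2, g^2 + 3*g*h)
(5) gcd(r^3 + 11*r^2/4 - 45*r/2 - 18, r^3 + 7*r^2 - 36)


(1) = m + 4
(2) = gcd((s - 3)*(s + 6)*(s + 7), (s - 4)*(s - 3)*(s + 2)) = s - 3
(3) = n - 7
(4) = g
(5) = gcd((r - 4)*(r + 3/4)*(r + 6), (r - 2)*(r + 3)*(r + 6)) = r + 6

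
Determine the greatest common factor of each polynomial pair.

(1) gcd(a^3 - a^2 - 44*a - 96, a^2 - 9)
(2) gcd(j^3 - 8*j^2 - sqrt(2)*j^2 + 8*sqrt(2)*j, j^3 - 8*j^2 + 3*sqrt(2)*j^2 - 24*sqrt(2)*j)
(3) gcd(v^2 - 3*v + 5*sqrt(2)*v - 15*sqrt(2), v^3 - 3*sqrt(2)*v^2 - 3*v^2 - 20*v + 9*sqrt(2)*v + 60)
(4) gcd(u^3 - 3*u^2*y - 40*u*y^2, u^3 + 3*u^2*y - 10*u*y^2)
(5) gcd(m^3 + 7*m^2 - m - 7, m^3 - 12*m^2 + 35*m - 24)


(1) = a + 3
(2) = j^2 - 8*j
(3) = v - 3
(4) = u^2 + 5*u*y
(5) = m - 1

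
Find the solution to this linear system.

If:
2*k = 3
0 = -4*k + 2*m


Then:
k = 3/2
m = 3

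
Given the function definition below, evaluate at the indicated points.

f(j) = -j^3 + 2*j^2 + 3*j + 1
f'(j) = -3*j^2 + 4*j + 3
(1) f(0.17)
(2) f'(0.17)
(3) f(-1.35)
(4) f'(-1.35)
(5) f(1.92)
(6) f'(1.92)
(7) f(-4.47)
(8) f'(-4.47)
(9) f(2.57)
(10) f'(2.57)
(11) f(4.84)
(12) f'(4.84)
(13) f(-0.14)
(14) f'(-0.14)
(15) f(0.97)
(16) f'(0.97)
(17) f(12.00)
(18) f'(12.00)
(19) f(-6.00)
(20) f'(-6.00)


(1) = 1.56
(2) = 3.59
(3) = 3.06
(4) = -7.87
(5) = 7.05
(6) = -0.38
(7) = 116.87
(8) = -74.82
(9) = 4.95
(10) = -6.53
(11) = -51.01
(12) = -47.92
(13) = 0.62
(14) = 2.38
(15) = 4.88
(16) = 4.06
(17) = -1403.00
(18) = -381.00
(19) = 271.00
(20) = -129.00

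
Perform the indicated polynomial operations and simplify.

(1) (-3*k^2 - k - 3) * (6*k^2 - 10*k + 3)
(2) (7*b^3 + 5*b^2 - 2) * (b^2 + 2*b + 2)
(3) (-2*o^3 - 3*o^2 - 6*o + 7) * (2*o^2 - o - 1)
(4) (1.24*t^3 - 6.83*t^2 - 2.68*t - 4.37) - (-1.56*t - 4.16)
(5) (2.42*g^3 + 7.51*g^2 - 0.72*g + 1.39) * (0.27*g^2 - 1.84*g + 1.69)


(1) = -18*k^4 + 24*k^3 - 17*k^2 + 27*k - 9
(2) = 7*b^5 + 19*b^4 + 24*b^3 + 8*b^2 - 4*b - 4
(3) = -4*o^5 - 4*o^4 - 7*o^3 + 23*o^2 - o - 7
(4) = 1.24*t^3 - 6.83*t^2 - 1.12*t - 0.21
(5) = 0.6534*g^5 - 2.4251*g^4 - 9.923*g^3 + 14.392*g^2 - 3.7744*g + 2.3491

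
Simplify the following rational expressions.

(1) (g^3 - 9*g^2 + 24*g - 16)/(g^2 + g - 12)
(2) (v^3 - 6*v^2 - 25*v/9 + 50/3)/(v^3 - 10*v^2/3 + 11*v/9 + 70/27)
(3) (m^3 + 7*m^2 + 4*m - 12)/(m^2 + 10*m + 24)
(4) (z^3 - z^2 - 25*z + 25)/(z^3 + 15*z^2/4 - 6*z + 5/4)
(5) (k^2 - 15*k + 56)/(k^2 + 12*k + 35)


(1) = (g^3 - 9*g^2 + 24*g - 16)/(g^2 + g - 12)
(2) = (9*v^2 - 39*v - 90)/(9*v^2 - 15*v - 14)
(3) = (m^2 + m - 2)/(m + 4)
(4) = (4*z - 20)/(4*z - 1)
(5) = (k^2 - 15*k + 56)/(k^2 + 12*k + 35)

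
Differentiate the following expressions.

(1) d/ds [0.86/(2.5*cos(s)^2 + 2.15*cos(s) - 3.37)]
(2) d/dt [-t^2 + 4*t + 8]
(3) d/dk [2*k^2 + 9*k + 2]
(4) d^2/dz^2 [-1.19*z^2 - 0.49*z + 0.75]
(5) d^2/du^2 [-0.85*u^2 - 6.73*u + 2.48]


(1) = (4.3*cos(s) + 1.849)*sin(s)/(2.5*cos(s)^2 + 2.15*cos(s) - 3.37)^2
(2) = 4 - 2*t
(3) = 4*k + 9
(4) = -2.38000000000000
(5) = -1.70000000000000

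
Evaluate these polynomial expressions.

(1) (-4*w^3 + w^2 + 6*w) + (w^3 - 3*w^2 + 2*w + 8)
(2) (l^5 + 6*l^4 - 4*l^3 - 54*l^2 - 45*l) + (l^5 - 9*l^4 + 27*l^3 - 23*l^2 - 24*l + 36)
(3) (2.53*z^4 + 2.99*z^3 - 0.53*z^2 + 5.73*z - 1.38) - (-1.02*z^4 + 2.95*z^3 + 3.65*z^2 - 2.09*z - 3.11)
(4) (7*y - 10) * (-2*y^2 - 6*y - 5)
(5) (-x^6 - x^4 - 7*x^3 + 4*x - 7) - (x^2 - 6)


(1) = -3*w^3 - 2*w^2 + 8*w + 8
(2) = 2*l^5 - 3*l^4 + 23*l^3 - 77*l^2 - 69*l + 36
(3) = 3.55*z^4 + 0.04*z^3 - 4.18*z^2 + 7.82*z + 1.73
(4) = -14*y^3 - 22*y^2 + 25*y + 50
(5) = -x^6 - x^4 - 7*x^3 - x^2 + 4*x - 1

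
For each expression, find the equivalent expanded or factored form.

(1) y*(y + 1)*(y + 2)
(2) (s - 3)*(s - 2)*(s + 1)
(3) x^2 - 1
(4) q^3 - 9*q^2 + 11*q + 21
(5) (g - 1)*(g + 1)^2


(1) = y^3 + 3*y^2 + 2*y
(2) = s^3 - 4*s^2 + s + 6
(3) = (x - 1)*(x + 1)
(4) = (q - 7)*(q - 3)*(q + 1)
(5) = g^3 + g^2 - g - 1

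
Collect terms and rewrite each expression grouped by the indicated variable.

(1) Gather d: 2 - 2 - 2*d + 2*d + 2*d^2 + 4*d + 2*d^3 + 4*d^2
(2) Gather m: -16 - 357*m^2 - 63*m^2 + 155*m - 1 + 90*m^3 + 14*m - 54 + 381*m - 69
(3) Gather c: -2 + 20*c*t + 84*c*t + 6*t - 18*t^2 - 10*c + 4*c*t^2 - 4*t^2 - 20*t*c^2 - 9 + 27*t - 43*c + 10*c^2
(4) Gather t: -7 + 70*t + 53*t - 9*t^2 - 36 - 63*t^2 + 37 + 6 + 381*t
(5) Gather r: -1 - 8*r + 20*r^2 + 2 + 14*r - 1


(1) = 2*d^3 + 6*d^2 + 4*d
(2) = 90*m^3 - 420*m^2 + 550*m - 140
(3) = c^2*(10 - 20*t) + c*(4*t^2 + 104*t - 53) - 22*t^2 + 33*t - 11
(4) = -72*t^2 + 504*t
(5) = 20*r^2 + 6*r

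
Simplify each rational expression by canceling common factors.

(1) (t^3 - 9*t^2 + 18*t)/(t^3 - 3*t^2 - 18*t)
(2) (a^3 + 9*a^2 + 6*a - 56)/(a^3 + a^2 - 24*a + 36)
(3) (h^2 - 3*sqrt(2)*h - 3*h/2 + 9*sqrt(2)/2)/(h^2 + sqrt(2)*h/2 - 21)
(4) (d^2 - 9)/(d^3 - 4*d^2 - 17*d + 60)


(1) = (t - 3)/(t + 3)
(2) = (a^2 + 11*a + 28)/(a^2 + 3*a - 18)
(3) = (4*h - 6)/(4*h + 14*sqrt(2))
(4) = (d + 3)/(d^2 - d - 20)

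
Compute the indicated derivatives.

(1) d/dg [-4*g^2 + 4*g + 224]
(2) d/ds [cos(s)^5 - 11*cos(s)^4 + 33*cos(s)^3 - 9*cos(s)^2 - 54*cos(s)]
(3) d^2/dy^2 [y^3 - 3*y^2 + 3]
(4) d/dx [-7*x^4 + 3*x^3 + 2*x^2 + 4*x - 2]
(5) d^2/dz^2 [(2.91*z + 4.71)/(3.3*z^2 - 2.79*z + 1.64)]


(1) = 4 - 8*g
(2) = (-5*cos(s)^4 + 44*cos(s)^3 - 99*cos(s)^2 + 18*cos(s) + 54)*sin(s)
(3) = 6*y - 6
(4) = -28*x^3 + 9*x^2 + 4*x + 4
(5) = ((2.91*z + 4.71)*(6.6*z - 2.79)*(13.2*z - 5.58) - (57.618*z + 14.8482)*(3.3*z^2 - 2.79*z + 1.64))/(3.3*z^2 - 2.79*z + 1.64)^3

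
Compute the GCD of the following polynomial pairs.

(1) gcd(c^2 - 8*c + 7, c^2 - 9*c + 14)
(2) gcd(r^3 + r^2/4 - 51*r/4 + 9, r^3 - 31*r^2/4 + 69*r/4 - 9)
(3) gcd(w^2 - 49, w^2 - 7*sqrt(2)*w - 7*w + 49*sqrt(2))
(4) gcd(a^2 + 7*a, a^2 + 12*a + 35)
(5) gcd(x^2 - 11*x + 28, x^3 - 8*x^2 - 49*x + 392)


(1) = c - 7
(2) = r^2 - 15*r/4 + 9/4
(3) = gcd((w - 7)*(w + 7), (w - 7)*(w - 7*sqrt(2))) = w - 7
(4) = a + 7
(5) = x - 7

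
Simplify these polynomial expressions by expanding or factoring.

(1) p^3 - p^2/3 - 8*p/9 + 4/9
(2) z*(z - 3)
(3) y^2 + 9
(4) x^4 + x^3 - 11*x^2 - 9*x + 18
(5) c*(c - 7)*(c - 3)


(1) = (p - 2/3)^2*(p + 1)
(2) = z^2 - 3*z
(3) = (y - 3*I)*(y + 3*I)
(4) = (x - 3)*(x - 1)*(x + 2)*(x + 3)
(5) = c^3 - 10*c^2 + 21*c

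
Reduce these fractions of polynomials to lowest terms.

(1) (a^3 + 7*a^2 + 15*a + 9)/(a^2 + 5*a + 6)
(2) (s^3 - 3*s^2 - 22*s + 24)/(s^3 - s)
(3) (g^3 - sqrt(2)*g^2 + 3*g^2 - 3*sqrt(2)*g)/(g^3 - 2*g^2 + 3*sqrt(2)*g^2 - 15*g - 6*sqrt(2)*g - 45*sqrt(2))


(1) = (a^2 + 4*a + 3)/(a + 2)
(2) = (s^2 - 2*s - 24)/(s^2 + s)
(3) = (g^2 - sqrt(2)*g)/(g^2 + g*(-5 + 3*sqrt(2)) - 15*sqrt(2))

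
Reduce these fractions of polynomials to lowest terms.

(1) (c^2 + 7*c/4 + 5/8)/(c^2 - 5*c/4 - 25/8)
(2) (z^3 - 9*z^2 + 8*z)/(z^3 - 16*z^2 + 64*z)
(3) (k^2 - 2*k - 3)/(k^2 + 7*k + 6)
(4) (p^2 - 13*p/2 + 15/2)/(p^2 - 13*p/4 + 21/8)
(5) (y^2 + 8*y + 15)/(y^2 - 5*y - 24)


(1) = (2*c + 1)/(2*c - 5)
(2) = (z - 1)/(z - 8)
(3) = (k - 3)/(k + 6)
(4) = (4*p - 20)/(4*p - 7)
(5) = (y + 5)/(y - 8)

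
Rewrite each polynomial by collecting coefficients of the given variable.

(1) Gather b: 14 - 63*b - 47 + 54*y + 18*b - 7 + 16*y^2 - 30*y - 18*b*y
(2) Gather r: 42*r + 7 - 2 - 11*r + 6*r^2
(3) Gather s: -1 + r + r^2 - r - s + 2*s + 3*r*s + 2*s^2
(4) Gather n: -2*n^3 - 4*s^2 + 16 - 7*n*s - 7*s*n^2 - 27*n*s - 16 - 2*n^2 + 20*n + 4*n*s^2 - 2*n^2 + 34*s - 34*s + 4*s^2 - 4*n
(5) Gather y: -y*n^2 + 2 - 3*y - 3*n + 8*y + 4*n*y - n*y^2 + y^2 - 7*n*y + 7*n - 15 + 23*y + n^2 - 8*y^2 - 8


(1) = b*(-18*y - 45) + 16*y^2 + 24*y - 40
(2) = 6*r^2 + 31*r + 5
(3) = r^2 + 2*s^2 + s*(3*r + 1) - 1
(4) = -2*n^3 + n^2*(-7*s - 4) + n*(4*s^2 - 34*s + 16)
(5) = n^2 + 4*n + y^2*(-n - 7) + y*(-n^2 - 3*n + 28) - 21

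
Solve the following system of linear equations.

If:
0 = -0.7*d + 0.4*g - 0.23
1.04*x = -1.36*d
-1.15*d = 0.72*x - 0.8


Then:
d = 3.84
g = 7.29
x = -5.02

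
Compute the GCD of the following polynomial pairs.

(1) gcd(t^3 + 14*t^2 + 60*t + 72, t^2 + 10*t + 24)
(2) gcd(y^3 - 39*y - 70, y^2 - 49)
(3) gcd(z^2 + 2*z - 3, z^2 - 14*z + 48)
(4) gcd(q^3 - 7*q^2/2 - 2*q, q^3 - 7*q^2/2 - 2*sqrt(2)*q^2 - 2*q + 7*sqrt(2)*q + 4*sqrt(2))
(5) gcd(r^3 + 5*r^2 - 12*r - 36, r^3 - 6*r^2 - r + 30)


(1) = t + 6
(2) = y - 7
(3) = gcd((z - 1)*(z + 3), (z - 8)*(z - 6)) = 1
(4) = gcd(q*(q - 4)*(q + 1/2), (q - 4)*(q + 1/2)*(q - 2*sqrt(2))) = q^2 - 7*q/2 - 2
(5) = gcd((r - 3)*(r + 2)*(r + 6), (r - 5)*(r - 3)*(r + 2)) = r^2 - r - 6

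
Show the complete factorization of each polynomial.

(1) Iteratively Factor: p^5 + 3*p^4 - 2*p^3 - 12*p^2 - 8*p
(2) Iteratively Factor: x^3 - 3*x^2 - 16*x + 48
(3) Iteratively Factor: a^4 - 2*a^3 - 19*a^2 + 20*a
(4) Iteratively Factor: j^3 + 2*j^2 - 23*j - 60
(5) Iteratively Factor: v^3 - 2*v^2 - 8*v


(1) = (p + 1)*(p^4 + 2*p^3 - 4*p^2 - 8*p) = (p + 1)*(p + 2)*(p^3 - 4*p) = (p - 2)*(p + 1)*(p + 2)*(p^2 + 2*p) = p*(p - 2)*(p + 1)*(p + 2)*(p + 2)
(2) = (x + 4)*(x^2 - 7*x + 12) = (x - 3)*(x + 4)*(x - 4)
(3) = (a + 4)*(a^3 - 6*a^2 + 5*a) = a*(a + 4)*(a^2 - 6*a + 5) = a*(a - 5)*(a + 4)*(a - 1)
(4) = (j - 5)*(j^2 + 7*j + 12) = (j - 5)*(j + 4)*(j + 3)
(5) = (v - 4)*(v^2 + 2*v) = v*(v - 4)*(v + 2)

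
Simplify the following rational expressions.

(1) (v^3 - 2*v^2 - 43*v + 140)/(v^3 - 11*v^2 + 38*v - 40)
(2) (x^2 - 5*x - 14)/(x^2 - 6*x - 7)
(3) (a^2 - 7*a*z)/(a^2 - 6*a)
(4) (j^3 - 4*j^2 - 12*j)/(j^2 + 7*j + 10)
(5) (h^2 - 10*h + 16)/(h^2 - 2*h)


(1) = (v + 7)/(v - 2)
(2) = (x + 2)/(x + 1)
(3) = (a - 7*z)/(a - 6)
(4) = (j^2 - 6*j)/(j + 5)
(5) = (h - 8)/h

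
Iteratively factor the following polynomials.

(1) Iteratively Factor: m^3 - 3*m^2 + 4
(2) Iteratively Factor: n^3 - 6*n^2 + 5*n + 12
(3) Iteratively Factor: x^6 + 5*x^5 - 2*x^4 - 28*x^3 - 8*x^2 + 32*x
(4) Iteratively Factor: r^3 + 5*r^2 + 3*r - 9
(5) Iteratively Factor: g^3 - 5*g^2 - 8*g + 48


(1) = (m - 2)*(m^2 - m - 2) = (m - 2)^2*(m + 1)
(2) = (n + 1)*(n^2 - 7*n + 12) = (n - 3)*(n + 1)*(n - 4)
(3) = (x + 2)*(x^5 + 3*x^4 - 8*x^3 - 12*x^2 + 16*x) = x*(x + 2)*(x^4 + 3*x^3 - 8*x^2 - 12*x + 16) = x*(x - 1)*(x + 2)*(x^3 + 4*x^2 - 4*x - 16) = x*(x - 1)*(x + 2)^2*(x^2 + 2*x - 8) = x*(x - 1)*(x + 2)^2*(x + 4)*(x - 2)
(4) = (r - 1)*(r^2 + 6*r + 9) = (r - 1)*(r + 3)*(r + 3)
(5) = (g - 4)*(g^2 - g - 12) = (g - 4)*(g + 3)*(g - 4)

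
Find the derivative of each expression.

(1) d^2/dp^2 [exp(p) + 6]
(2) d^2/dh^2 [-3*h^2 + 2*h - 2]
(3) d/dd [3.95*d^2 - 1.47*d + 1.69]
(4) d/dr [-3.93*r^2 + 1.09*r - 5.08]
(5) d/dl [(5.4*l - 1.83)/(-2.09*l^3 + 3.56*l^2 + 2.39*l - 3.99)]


(1) = exp(p)
(2) = -6
(3) = 7.9*d - 1.47
(4) = 1.09 - 7.86*r
(5) = (22.572*l^3 - 30.6981*l^2 + 13.0296*l - 17.1723)/(4.3681*l^6 - 14.8808*l^5 + 2.6834*l^4 + 33.695*l^3 - 22.6967*l^2 - 19.0722*l + 15.9201)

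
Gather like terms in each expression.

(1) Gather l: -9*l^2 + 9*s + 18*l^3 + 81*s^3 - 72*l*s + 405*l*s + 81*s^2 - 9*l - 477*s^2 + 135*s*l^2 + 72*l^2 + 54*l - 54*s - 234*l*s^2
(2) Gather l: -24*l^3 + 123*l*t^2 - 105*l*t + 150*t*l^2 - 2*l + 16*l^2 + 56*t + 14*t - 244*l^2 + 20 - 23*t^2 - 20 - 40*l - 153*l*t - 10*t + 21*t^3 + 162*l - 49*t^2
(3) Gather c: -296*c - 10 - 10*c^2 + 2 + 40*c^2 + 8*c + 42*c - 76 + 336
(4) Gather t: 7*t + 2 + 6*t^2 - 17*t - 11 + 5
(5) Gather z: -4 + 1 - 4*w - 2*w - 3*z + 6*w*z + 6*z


(1) = 18*l^3 + l^2*(135*s + 63) + l*(-234*s^2 + 333*s + 45) + 81*s^3 - 396*s^2 - 45*s
(2) = -24*l^3 + l^2*(150*t - 228) + l*(123*t^2 - 258*t + 120) + 21*t^3 - 72*t^2 + 60*t
(3) = 30*c^2 - 246*c + 252
(4) = 6*t^2 - 10*t - 4
(5) = -6*w + z*(6*w + 3) - 3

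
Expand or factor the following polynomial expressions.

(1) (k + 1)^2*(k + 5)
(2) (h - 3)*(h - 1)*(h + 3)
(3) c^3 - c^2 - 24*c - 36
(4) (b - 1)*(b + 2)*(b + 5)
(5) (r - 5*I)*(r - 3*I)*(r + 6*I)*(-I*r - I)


(1) = k^3 + 7*k^2 + 11*k + 5
(2) = h^3 - h^2 - 9*h + 9
(3) = (c - 6)*(c + 2)*(c + 3)
(4) = b^3 + 6*b^2 + 3*b - 10
(5) = -I*r^4 - 2*r^3 - I*r^3 - 2*r^2 - 33*I*r^2 - 90*r - 33*I*r - 90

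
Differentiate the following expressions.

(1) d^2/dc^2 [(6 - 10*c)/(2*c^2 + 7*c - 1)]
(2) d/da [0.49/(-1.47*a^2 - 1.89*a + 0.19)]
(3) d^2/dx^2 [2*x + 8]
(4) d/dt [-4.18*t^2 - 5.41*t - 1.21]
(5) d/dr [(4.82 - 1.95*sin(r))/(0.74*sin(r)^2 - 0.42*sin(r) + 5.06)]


(1) = 4*(-(4*c + 7)^2*(5*c - 3) + (30*c + 29)*(2*c^2 + 7*c - 1))/(2*c^2 + 7*c - 1)^3
(2) = (1.4406*a + 0.9261)/(1.47*a^2 + 1.89*a - 0.19)^2
(3) = 0
(4) = -8.36*t - 5.41
(5) = (1.443*sin(r)^2 - 7.1336*sin(r) - 7.8426)*cos(r)/(0.5476*sin(r)^4 - 0.6216*sin(r)^3 + 7.6652*sin(r)^2 - 4.2504*sin(r) + 25.6036)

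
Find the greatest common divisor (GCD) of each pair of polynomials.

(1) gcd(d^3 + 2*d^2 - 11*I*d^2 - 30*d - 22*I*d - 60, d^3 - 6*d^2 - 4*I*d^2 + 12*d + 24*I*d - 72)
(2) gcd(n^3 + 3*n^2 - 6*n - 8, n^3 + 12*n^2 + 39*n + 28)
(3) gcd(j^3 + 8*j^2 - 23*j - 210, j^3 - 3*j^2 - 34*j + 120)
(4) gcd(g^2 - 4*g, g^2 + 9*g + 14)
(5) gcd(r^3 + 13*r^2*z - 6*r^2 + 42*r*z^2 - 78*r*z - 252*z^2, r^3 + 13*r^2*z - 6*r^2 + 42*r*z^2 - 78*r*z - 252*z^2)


(1) = gcd((d + 2)*(d - 6*I)*(d - 5*I), (d - 6)*(d - 6*I)*(d + 2*I)) = d - 6*I
(2) = n^2 + 5*n + 4
(3) = gcd((j - 5)*(j + 6)*(j + 7), (j - 5)*(j - 4)*(j + 6)) = j^2 + j - 30
(4) = 1
(5) = r^3 + 13*r^2*z - 6*r^2 + 42*r*z^2 - 78*r*z - 252*z^2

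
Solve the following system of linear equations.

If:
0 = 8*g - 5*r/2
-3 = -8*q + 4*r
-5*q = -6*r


Then:
g = 75/448
q = 9/14
r = 15/28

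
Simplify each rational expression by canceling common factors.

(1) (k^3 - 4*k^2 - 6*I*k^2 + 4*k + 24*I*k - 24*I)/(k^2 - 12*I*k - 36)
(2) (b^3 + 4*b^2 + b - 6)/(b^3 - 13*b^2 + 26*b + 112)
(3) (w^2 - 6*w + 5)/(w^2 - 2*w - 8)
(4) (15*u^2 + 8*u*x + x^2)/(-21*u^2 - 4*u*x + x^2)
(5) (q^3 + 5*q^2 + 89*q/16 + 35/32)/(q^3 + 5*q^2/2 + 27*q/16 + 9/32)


(1) = (k^2 - 4*k + 4)/(k - 6*I)
(2) = (b^2 + 2*b - 3)/(b^2 - 15*b + 56)
(3) = (w^2 - 6*w + 5)/(w^2 - 2*w - 8)
(4) = (5*u + x)/(-7*u + x)
(5) = (8*q^2 + 38*q + 35)/(8*q^2 + 18*q + 9)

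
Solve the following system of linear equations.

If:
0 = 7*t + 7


Then:
t = -1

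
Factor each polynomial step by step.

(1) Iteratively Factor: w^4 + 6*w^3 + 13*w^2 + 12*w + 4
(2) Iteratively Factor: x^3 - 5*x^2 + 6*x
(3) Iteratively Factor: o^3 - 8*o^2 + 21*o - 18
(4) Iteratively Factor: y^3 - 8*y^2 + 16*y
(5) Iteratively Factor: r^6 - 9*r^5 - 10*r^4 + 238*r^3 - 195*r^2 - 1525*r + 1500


(1) = (w + 2)*(w^3 + 4*w^2 + 5*w + 2) = (w + 1)*(w + 2)*(w^2 + 3*w + 2) = (w + 1)*(w + 2)^2*(w + 1)
(2) = (x)*(x^2 - 5*x + 6) = x*(x - 3)*(x - 2)
(3) = (o - 3)*(o^2 - 5*o + 6) = (o - 3)^2*(o - 2)
(4) = (y - 4)*(y^2 - 4*y) = y*(y - 4)*(y - 4)
(5) = (r + 4)*(r^5 - 13*r^4 + 42*r^3 + 70*r^2 - 475*r + 375) = (r - 5)*(r + 4)*(r^4 - 8*r^3 + 2*r^2 + 80*r - 75) = (r - 5)*(r - 1)*(r + 4)*(r^3 - 7*r^2 - 5*r + 75) = (r - 5)^2*(r - 1)*(r + 4)*(r^2 - 2*r - 15) = (r - 5)^2*(r - 1)*(r + 3)*(r + 4)*(r - 5)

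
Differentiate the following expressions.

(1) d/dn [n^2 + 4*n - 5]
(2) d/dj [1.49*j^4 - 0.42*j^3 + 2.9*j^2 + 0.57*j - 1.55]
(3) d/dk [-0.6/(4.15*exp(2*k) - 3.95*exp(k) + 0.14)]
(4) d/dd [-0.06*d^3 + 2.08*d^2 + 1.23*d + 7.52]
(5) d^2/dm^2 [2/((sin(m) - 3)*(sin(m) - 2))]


(1) = 2*n + 4
(2) = 5.96*j^3 - 1.26*j^2 + 5.8*j + 0.57
(3) = (4.98*exp(k) - 2.37)*exp(k)/(4.15*exp(2*k) - 3.95*exp(k) + 0.14)^2
(4) = -0.18*d^2 + 4.16*d + 1.23
(5) = 2*(-4*sin(m)^4 + 15*sin(m)^3 + 5*sin(m)^2 - 60*sin(m) + 38)/((sin(m) - 3)^3*(sin(m) - 2)^3)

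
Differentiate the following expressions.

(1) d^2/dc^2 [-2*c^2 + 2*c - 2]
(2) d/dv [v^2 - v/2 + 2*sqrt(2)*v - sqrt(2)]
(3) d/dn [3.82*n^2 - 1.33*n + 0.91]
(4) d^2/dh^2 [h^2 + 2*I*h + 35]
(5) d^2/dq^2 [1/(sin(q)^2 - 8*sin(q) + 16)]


(1) = -4
(2) = 2*v - 1/2 + 2*sqrt(2)
(3) = 7.64*n - 1.33
(4) = 2
(5) = 2*(-4*sin(q) + cos(2*q) + 2)/(sin(q) - 4)^4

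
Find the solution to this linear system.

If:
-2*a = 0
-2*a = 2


Then:
No Solution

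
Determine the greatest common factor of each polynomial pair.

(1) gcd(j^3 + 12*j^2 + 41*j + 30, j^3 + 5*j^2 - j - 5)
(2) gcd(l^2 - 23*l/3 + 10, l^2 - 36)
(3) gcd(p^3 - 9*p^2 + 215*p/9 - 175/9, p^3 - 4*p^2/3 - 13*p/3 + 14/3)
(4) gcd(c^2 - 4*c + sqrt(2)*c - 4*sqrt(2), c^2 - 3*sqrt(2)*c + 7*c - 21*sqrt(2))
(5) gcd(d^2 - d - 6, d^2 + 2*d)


(1) = j^2 + 6*j + 5
(2) = l - 6
(3) = gcd((p - 5)*(p - 7/3)*(p - 5/3), (p - 7/3)*(p - 1)*(p + 2)) = p - 7/3
(4) = gcd((c - 4)*(c + sqrt(2)), (c + 7)*(c - 3*sqrt(2))) = 1
(5) = d + 2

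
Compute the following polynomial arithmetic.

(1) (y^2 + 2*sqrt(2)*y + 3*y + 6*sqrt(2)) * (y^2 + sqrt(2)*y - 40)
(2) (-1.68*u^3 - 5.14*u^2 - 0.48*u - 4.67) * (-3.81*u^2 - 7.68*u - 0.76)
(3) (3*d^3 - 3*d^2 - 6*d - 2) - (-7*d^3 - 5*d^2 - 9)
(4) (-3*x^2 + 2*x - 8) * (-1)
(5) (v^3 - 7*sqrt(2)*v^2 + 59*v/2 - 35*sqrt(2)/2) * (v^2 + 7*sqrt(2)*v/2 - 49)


(1) = y^4 + 3*y^3 + 3*sqrt(2)*y^3 - 36*y^2 + 9*sqrt(2)*y^2 - 80*sqrt(2)*y - 108*y - 240*sqrt(2)
(2) = 6.4008*u^5 + 32.4858*u^4 + 42.5808*u^3 + 25.3855*u^2 + 36.2304*u + 3.5492
(3) = 10*d^3 + 2*d^2 - 6*d + 7
(4) = 3*x^2 - 2*x + 8
(5) = v^5 - 7*sqrt(2)*v^4/2 - 137*v^3/2 + 1715*sqrt(2)*v^2/4 - 1568*v + 1715*sqrt(2)/2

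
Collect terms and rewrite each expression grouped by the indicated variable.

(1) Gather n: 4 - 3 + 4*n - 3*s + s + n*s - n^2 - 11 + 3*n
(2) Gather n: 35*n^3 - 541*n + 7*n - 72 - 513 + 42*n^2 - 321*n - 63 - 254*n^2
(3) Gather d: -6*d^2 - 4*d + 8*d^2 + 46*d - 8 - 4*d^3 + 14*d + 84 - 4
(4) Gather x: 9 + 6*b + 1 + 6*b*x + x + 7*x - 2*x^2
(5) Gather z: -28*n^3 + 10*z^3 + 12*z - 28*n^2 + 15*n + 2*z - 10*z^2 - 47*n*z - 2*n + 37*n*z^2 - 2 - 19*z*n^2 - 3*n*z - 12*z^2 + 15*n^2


(1) = -n^2 + n*(s + 7) - 2*s - 10
(2) = 35*n^3 - 212*n^2 - 855*n - 648
(3) = -4*d^3 + 2*d^2 + 56*d + 72
(4) = 6*b - 2*x^2 + x*(6*b + 8) + 10
(5) = -28*n^3 - 13*n^2 + 13*n + 10*z^3 + z^2*(37*n - 22) + z*(-19*n^2 - 50*n + 14) - 2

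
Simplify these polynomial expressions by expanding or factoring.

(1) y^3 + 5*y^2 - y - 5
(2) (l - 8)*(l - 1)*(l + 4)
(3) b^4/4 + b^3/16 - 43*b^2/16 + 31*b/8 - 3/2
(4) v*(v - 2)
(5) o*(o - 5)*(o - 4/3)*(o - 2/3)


(1) = (y - 1)*(y + 1)*(y + 5)
(2) = l^3 - 5*l^2 - 28*l + 32
(3) = (b/4 + 1)*(b - 2)*(b - 1)*(b - 3/4)
(4) = v^2 - 2*v
(5) = o^4 - 7*o^3 + 98*o^2/9 - 40*o/9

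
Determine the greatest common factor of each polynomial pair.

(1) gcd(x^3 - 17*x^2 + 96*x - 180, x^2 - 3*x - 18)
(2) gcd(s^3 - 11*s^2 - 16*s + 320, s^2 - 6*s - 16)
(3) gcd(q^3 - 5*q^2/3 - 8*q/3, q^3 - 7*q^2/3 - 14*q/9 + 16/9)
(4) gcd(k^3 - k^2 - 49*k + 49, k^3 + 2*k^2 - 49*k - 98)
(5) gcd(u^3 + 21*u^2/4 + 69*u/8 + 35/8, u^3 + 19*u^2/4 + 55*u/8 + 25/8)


(1) = gcd((x - 6)^2*(x - 5), (x - 6)*(x + 3)) = x - 6
(2) = s - 8
(3) = gcd(q*(q - 8/3)*(q + 1), (q - 8/3)*(q - 2/3)*(q + 1)) = q^2 - 5*q/3 - 8/3
(4) = gcd((k - 7)*(k - 1)*(k + 7), (k - 7)*(k + 2)*(k + 7)) = k^2 - 49
(5) = u^2 + 7*u/2 + 5/2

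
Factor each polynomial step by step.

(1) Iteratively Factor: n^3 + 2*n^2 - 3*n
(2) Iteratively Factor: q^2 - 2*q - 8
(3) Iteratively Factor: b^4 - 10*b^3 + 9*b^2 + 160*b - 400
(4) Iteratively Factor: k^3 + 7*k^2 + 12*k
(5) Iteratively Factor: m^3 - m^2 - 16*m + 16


(1) = (n)*(n^2 + 2*n - 3) = n*(n - 1)*(n + 3)
(2) = (q - 4)*(q + 2)
(3) = (b - 4)*(b^3 - 6*b^2 - 15*b + 100) = (b - 5)*(b - 4)*(b^2 - b - 20) = (b - 5)^2*(b - 4)*(b + 4)
(4) = (k + 4)*(k^2 + 3*k) = (k + 3)*(k + 4)*(k)
(5) = (m + 4)*(m^2 - 5*m + 4) = (m - 1)*(m + 4)*(m - 4)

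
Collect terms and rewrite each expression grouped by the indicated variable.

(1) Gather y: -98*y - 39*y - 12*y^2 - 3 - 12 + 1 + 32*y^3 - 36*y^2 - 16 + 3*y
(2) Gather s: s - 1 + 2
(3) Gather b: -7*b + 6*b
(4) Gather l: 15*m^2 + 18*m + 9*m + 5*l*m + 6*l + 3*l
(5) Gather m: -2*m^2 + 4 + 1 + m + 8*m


(1) = 32*y^3 - 48*y^2 - 134*y - 30
(2) = s + 1
(3) = -b
(4) = l*(5*m + 9) + 15*m^2 + 27*m
(5) = -2*m^2 + 9*m + 5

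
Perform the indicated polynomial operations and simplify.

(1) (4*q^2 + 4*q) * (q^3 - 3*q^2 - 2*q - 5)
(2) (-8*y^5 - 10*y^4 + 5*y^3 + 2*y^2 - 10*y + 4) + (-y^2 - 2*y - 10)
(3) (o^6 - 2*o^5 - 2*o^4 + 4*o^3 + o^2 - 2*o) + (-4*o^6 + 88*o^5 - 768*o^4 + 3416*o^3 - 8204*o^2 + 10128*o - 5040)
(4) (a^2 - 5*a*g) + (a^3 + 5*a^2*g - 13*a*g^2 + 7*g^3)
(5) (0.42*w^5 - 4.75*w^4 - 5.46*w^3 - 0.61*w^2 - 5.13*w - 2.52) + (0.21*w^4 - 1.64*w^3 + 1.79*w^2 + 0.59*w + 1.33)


(1) = 4*q^5 - 8*q^4 - 20*q^3 - 28*q^2 - 20*q
(2) = -8*y^5 - 10*y^4 + 5*y^3 + y^2 - 12*y - 6
(3) = -3*o^6 + 86*o^5 - 770*o^4 + 3420*o^3 - 8203*o^2 + 10126*o - 5040
(4) = a^3 + 5*a^2*g + a^2 - 13*a*g^2 - 5*a*g + 7*g^3
(5) = 0.42*w^5 - 4.54*w^4 - 7.1*w^3 + 1.18*w^2 - 4.54*w - 1.19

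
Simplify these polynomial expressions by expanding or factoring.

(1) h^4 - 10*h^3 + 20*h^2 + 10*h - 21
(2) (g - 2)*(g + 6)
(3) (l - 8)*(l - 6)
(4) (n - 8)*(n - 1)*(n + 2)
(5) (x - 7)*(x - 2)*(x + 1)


(1) = (h - 7)*(h - 3)*(h - 1)*(h + 1)
(2) = g^2 + 4*g - 12
(3) = l^2 - 14*l + 48
(4) = n^3 - 7*n^2 - 10*n + 16
(5) = x^3 - 8*x^2 + 5*x + 14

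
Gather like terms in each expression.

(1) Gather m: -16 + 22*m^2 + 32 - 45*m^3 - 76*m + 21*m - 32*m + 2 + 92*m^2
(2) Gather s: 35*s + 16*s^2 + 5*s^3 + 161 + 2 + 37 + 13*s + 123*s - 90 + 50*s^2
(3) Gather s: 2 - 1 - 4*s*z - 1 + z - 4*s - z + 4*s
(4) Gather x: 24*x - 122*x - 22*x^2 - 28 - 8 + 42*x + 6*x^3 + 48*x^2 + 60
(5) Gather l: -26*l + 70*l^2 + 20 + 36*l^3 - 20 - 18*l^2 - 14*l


(1) = -45*m^3 + 114*m^2 - 87*m + 18
(2) = 5*s^3 + 66*s^2 + 171*s + 110
(3) = -4*s*z
(4) = 6*x^3 + 26*x^2 - 56*x + 24
(5) = 36*l^3 + 52*l^2 - 40*l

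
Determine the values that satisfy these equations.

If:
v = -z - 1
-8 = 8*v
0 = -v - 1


Then:
v = -1
z = 0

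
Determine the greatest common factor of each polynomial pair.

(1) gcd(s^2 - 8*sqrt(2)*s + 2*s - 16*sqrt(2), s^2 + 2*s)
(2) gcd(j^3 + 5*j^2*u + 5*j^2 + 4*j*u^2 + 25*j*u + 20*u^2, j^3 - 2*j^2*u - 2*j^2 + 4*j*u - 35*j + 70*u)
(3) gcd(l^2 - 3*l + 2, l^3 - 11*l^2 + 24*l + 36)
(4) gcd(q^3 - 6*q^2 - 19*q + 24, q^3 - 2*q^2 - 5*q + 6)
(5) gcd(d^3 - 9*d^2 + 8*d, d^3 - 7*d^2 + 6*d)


(1) = s + 2
(2) = j + 5
(3) = gcd((l - 2)*(l - 1), (l - 6)^2*(l + 1)) = 1
(4) = q - 1
(5) = gcd(d*(d - 8)*(d - 1), d*(d - 6)*(d - 1)) = d^2 - d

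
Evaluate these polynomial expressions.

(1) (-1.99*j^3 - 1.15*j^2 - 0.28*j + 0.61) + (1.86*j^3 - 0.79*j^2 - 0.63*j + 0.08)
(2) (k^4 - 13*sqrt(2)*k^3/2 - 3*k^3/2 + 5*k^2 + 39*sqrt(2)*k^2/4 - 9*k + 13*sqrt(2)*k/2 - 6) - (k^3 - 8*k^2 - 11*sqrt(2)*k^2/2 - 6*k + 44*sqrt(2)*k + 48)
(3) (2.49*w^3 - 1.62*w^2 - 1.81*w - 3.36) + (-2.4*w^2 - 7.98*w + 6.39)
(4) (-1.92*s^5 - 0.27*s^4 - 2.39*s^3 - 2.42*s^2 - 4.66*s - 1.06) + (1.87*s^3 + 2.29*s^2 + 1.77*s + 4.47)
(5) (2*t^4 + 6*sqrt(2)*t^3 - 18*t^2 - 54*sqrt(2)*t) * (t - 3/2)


(1) = -0.13*j^3 - 1.94*j^2 - 0.91*j + 0.69
(2) = k^4 - 13*sqrt(2)*k^3/2 - 5*k^3/2 + 13*k^2 + 61*sqrt(2)*k^2/4 - 75*sqrt(2)*k/2 - 3*k - 54
(3) = 2.49*w^3 - 4.02*w^2 - 9.79*w + 3.03
(4) = -1.92*s^5 - 0.27*s^4 - 0.52*s^3 - 0.13*s^2 - 2.89*s + 3.41
(5) = 2*t^5 - 3*t^4 + 6*sqrt(2)*t^4 - 18*t^3 - 9*sqrt(2)*t^3 - 54*sqrt(2)*t^2 + 27*t^2 + 81*sqrt(2)*t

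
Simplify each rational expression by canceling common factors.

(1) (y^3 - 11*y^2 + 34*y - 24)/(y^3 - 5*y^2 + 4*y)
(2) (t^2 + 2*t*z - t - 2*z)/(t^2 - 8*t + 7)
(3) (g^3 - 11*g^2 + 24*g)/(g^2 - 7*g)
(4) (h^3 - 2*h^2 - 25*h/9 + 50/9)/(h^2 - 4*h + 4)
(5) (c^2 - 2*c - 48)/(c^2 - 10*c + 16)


(1) = (y - 6)/y
(2) = (t + 2*z)/(t - 7)
(3) = (g^2 - 11*g + 24)/(g - 7)
(4) = (9*h^2 - 25)/(9*h - 18)
(5) = (c + 6)/(c - 2)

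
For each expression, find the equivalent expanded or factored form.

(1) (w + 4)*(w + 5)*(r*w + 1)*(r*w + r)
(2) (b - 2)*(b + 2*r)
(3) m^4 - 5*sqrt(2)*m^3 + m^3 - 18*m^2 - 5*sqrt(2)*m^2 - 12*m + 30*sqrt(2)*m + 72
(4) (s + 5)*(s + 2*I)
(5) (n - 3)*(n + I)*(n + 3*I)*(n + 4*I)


(1) = r^2*w^4 + 10*r^2*w^3 + 29*r^2*w^2 + 20*r^2*w + r*w^3 + 10*r*w^2 + 29*r*w + 20*r
(2) = b^2 + 2*b*r - 2*b - 4*r
(3) = (m - 2)*(m + 3)*(m - 6*sqrt(2))*(m + sqrt(2))
(4) = s^2 + 5*s + 2*I*s + 10*I
(5) = n^4 - 3*n^3 + 8*I*n^3 - 19*n^2 - 24*I*n^2 + 57*n - 12*I*n + 36*I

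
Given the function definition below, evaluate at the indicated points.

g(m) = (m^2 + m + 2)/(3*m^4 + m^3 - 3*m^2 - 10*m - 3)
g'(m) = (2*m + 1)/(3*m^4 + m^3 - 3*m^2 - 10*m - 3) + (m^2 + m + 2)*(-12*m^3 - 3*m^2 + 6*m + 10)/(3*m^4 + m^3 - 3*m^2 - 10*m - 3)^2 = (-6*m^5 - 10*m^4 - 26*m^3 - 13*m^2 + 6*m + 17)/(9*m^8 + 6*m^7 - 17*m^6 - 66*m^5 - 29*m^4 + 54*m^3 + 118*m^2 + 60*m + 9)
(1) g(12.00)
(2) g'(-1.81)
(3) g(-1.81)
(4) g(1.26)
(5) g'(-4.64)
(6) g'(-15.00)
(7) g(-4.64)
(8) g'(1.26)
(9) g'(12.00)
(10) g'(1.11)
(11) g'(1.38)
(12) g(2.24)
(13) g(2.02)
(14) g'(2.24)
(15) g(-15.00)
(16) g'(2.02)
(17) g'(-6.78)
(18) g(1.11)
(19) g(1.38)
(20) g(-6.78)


(1) = 0.00
(2) = 0.13
(3) = 0.11
(4) = -0.45
(5) = 0.01
(6) = 0.00
(7) = 0.01
(8) = -0.79
(9) = -0.00
(10) = -0.38
(11) = -1.65
(12) = 0.20
(13) = 0.36
(14) = -0.43
(15) = 0.00
(16) = -1.17
(17) = 0.00
(18) = -0.37
(19) = -0.59
(20) = 0.01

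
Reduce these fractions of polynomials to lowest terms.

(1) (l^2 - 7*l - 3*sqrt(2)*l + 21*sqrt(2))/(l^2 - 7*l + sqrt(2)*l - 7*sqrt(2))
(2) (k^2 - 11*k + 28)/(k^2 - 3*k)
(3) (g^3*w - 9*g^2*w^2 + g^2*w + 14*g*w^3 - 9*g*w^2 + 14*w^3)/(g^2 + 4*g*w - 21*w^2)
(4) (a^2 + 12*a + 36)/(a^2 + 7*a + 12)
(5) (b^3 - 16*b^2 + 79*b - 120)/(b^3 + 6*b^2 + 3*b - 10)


(1) = (l - 3*sqrt(2))/(l + sqrt(2))
(2) = (k^2 - 11*k + 28)/(k^2 - 3*k)
(3) = (-g^3*w + 9*g^2*w^2 - g^2*w - 14*g*w^3 + 9*g*w^2 - 14*w^3)/(-g^2 - 4*g*w + 21*w^2)
(4) = (a^2 + 12*a + 36)/(a^2 + 7*a + 12)
(5) = (b^3 - 16*b^2 + 79*b - 120)/(b^3 + 6*b^2 + 3*b - 10)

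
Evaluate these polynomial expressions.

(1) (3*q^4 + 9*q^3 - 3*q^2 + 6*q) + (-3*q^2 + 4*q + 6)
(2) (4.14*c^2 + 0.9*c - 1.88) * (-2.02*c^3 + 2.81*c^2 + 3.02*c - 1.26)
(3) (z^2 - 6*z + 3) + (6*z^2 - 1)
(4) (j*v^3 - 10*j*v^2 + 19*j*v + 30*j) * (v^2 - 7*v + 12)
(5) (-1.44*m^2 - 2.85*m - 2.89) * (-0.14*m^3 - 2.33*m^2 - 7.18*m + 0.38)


(1) = 3*q^4 + 9*q^3 - 6*q^2 + 10*q + 6
(2) = -8.3628*c^5 + 9.8154*c^4 + 18.8294*c^3 - 7.7812*c^2 - 6.8116*c + 2.3688
(3) = 7*z^2 - 6*z + 2
(4) = j*v^5 - 17*j*v^4 + 101*j*v^3 - 223*j*v^2 + 18*j*v + 360*j
(5) = 0.2016*m^5 + 3.7542*m^4 + 17.3843*m^3 + 26.6495*m^2 + 19.6672*m - 1.0982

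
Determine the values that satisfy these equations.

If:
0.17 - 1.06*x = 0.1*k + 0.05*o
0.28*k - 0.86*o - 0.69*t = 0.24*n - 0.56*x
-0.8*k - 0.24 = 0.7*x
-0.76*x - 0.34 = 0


Then:
k = 0.09
n = -2.875*t - 46.4502192982456
o = 12.70
x = -0.45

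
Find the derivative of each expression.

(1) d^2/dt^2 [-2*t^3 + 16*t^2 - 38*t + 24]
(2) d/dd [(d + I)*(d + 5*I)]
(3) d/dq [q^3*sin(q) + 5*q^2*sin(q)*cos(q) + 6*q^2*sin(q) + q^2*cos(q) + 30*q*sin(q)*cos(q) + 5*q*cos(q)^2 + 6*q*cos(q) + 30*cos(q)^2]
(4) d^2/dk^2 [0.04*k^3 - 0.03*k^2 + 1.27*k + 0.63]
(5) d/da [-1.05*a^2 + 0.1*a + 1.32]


(1) = 32 - 12*t
(2) = 2*d + 6*I
(3) = q^3*cos(q) + 2*q^2*sin(q) + 6*q^2*cos(q) + 5*q^2*cos(2*q) + 6*q*sin(q) + 2*q*cos(q) + 30*q*cos(2*q) - 15*sin(2*q) + 6*cos(q) + 5*cos(2*q)/2 + 5/2
(4) = 0.24*k - 0.06
(5) = 0.1 - 2.1*a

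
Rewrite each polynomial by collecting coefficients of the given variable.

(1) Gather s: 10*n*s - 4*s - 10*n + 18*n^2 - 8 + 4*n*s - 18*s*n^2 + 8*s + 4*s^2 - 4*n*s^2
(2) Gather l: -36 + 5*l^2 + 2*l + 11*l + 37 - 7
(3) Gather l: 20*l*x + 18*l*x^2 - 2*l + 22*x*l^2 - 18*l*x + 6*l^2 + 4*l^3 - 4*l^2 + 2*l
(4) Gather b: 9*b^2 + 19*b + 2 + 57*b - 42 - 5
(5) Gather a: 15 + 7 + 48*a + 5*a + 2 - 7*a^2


(1) = 18*n^2 - 10*n + s^2*(4 - 4*n) + s*(-18*n^2 + 14*n + 4) - 8
(2) = 5*l^2 + 13*l - 6
(3) = 4*l^3 + l^2*(22*x + 2) + l*(18*x^2 + 2*x)
(4) = 9*b^2 + 76*b - 45
(5) = -7*a^2 + 53*a + 24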